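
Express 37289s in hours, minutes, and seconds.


Hours: 37289 ÷ 3600 = 10 remainder 1289
Minutes: 1289 ÷ 60 = 21 remainder 29
Seconds: 29

10h 21m 29s


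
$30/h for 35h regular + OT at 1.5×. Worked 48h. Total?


$1635.00

Regular: 35h × $30 = $1050.00
Overtime: 48 - 35 = 13h
OT pay: 13h × $30 × 1.5 = $585.00
Total = $1050.00 + $585.00 = $1635.00


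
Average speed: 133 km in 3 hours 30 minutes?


Distance: 133 km
Time: 3h 30m = 210 min = 210/60 = 7/2 hours
Speed = 133 ÷ (7/2) = 133 × 2 / 7 = 266/7 = 38.0 km/h

38.0 km/h


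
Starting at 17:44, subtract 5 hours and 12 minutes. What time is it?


Start: 1064 minutes from midnight
Subtract: 312 minutes
Remaining: 1064 - 312 = 752
Hours: 12, Minutes: 32

12:32


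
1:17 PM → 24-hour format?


13:17

Input: 1:17 PM
PM: 1 + 12 = 13


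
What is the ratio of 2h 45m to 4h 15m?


11:17 (0.65)

Duration 1: 165 minutes
Duration 2: 255 minutes
Ratio = 165:255
GCD = 15
Simplified = 11:17
As a decimal: 11/17 ≈ 0.65


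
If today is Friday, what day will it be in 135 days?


Sunday

Start: Friday (index 4)
(4 + 135) mod 7
= 139 mod 7
= 6
Index 6 → Sunday


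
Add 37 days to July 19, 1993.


August 25, 1993

Start: July 19, 1993
Add 37 days
July 19 → August 1: 31 - 19 + 1 = 13 days (37 - 13 = 24 left)
August 1 + 24 = August 25, 1993


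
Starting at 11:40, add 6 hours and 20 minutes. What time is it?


Start: 700 minutes from midnight
Add: 380 minutes
Total: 1080 minutes
Hours: 1080 ÷ 60 = 18 remainder 0

18:00


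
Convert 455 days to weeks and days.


Weeks: 455 ÷ 7 = 65 remainder 0

65 weeks 0 days


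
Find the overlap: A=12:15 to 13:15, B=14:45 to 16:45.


0 minutes

Meeting A: 735-795 (in minutes from midnight)
Meeting B: 885-1005
Overlap start = max(735, 885) = 885
Overlap end = min(795, 1005) = 795
Overlap = max(0, 795 - 885) = 0 min


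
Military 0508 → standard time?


Hour: 5
5 < 12 → AM

5:08 AM


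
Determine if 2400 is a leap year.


Yes

Rules: divisible by 4 AND (not by 100 OR by 400)
2400 ÷ 4 = 600 exactly → divisible by 4
2400 ÷ 100 = 24 exactly → divisible by 100
2400 ÷ 400 = 6 exactly → divisible by 400
Divisible by 400 → leap year


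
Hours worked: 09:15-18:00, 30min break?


Total time = (18×60+0) - (9×60+15)
= 1080 - 555 = 525 min
Minus break: 525 - 30 = 495 min
= 8h 15m

8h 15m (495 minutes)


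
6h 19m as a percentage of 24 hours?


0.2632 (26.32%)

Total minutes: 6×60 + 19 = 379
Day = 24×60 = 1440 minutes
Fraction = 379/1440 ≈ 0.2632
As a percentage: 379/1440 × 100 ≈ 26.32%


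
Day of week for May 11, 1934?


Zeller's congruence:
q=11, m=5, k=34, j=19
h = (11 + ⌊13×6/5⌋ + 34 + ⌊34/4⌋ + ⌊19/4⌋ - 2×19) mod 7
= (11 + 15 + 34 + 8 + 4 - 38) mod 7
= 34 mod 7 = 6
h=6 → Friday

Friday


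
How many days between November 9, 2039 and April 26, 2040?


From November 9, 2039 to April 26, 2040
Rest of November 2039: 30 - 9 = 21
Full months: December 31, January 31, February 2040 29, March 31
Days into April 2040: 26
Total = 21 + 31 + 31 + 29 + 31 + 26 = 169 days

169 days


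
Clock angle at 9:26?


127.0°

Hour hand = 9×30 + 26×0.5 = 283.0°
Minute hand = 26×6 = 156°
Difference = |283.0 - 156| = 127.0°


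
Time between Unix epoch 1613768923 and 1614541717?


Difference = 1614541717 - 1613768923 = 772794 seconds
In hours: 772794 / 3600 ≈ 214.7
In days: 772794 / 86400 ≈ 8.94

772794 seconds (214.7 hours / 8.94 days)


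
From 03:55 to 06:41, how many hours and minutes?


2h 46m

End time in minutes: 6×60 + 41 = 401
Start time in minutes: 3×60 + 55 = 235
Difference = 401 - 235 = 166 minutes
= 2 hours 46 minutes


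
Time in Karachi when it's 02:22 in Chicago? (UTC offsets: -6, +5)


Time difference = UTC+5 - UTC-6 = +11 hours
New hour = (2 + 11) mod 24
= 13 mod 24 = 13
Minutes unchanged → 13:22

13:22


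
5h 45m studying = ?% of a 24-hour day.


24.0%

Time: 345 minutes
Day: 1440 minutes
Percentage = (345/1440) × 100 ≈ 24.0%


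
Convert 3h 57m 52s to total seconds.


Hours: 3 × 3600 = 10800
Minutes: 57 × 60 = 3420
Seconds: 52
Total = 10800 + 3420 + 52 = 14272

14272 seconds


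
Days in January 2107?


31 days

Month: January (month 1)
January has 31 days


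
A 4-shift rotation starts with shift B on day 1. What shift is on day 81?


Shift B

Shifts: A, B, C, D
Start: B (index 1)
Day 81: (1 + 81 - 1) mod 4
= 81 mod 4
= 1
Index 1 → shift B


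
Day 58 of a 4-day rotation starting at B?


Shift C

Shifts: A, B, C, D
Start: B (index 1)
Day 58: (1 + 58 - 1) mod 4
= 58 mod 4
= 2
Index 2 → shift C


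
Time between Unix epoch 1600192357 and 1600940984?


748627 seconds (208.0 hours / 8.66 days)

Difference = 1600940984 - 1600192357 = 748627 seconds
In hours: 748627 / 3600 ≈ 208.0
In days: 748627 / 86400 ≈ 8.66


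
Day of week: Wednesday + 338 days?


Friday

Start: Wednesday (index 2)
(2 + 338) mod 7
= 340 mod 7
= 4
Index 4 → Friday


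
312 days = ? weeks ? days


44 weeks 4 days

Weeks: 312 ÷ 7 = 44 remainder 4


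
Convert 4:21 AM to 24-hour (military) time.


04:21

Input: 4:21 AM
AM hour stays: 4


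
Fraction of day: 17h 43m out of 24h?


Total minutes: 17×60 + 43 = 1063
Day = 24×60 = 1440 minutes
Fraction = 1063/1440 ≈ 0.7382
As a percentage: 1063/1440 × 100 ≈ 73.82%

0.7382 (73.82%)


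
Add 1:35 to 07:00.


08:35

Start: 420 minutes from midnight
Add: 95 minutes
Total: 515 minutes
Hours: 515 ÷ 60 = 8 remainder 35


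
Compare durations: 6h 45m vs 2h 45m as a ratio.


27:11 (2.45)

Duration 1: 405 minutes
Duration 2: 165 minutes
Ratio = 405:165
GCD = 15
Simplified = 27:11
As a decimal: 27/11 ≈ 2.45


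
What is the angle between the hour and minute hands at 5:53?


Hour hand = 5×30 + 53×0.5 = 176.5°
Minute hand = 53×6 = 318°
Difference = |176.5 - 318| = 141.5°

141.5°


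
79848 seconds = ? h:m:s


Hours: 79848 ÷ 3600 = 22 remainder 648
Minutes: 648 ÷ 60 = 10 remainder 48
Seconds: 48

22h 10m 48s


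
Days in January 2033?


Month: January (month 1)
January has 31 days

31 days


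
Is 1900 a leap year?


No

Rules: divisible by 4 AND (not by 100 OR by 400)
1900 ÷ 4 = 475 exactly → divisible by 4
1900 ÷ 100 = 19 exactly → divisible by 100
1900 ÷ 400 = 4 remainder 300 → not divisible by 400
Divisible by 100 but not by 400 → not a leap year


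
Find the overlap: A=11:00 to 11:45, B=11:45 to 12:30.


Meeting A: 660-705 (in minutes from midnight)
Meeting B: 705-750
Overlap start = max(660, 705) = 705
Overlap end = min(705, 750) = 705
Overlap = max(0, 705 - 705) = 0 min

0 minutes


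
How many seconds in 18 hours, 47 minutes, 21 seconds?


Hours: 18 × 3600 = 64800
Minutes: 47 × 60 = 2820
Seconds: 21
Total = 64800 + 2820 + 21 = 67641

67641 seconds


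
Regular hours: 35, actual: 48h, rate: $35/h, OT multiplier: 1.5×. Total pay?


$1907.50

Regular: 35h × $35 = $1225.00
Overtime: 48 - 35 = 13h
OT pay: 13h × $35 × 1.5 = $682.50
Total = $1225.00 + $682.50 = $1907.50


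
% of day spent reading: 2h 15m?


Time: 135 minutes
Day: 1440 minutes
Percentage = (135/1440) × 100 ≈ 9.4%

9.4%


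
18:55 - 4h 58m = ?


Start: 1135 minutes from midnight
Subtract: 298 minutes
Remaining: 1135 - 298 = 837
Hours: 13, Minutes: 57

13:57


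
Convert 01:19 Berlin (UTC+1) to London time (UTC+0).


00:19

Time difference = UTC+0 - UTC+1 = -1 hours
New hour = (1 -1) mod 24
= 0 mod 24 = 0
Minutes unchanged → 00:19


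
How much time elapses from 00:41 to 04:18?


3h 37m

End time in minutes: 4×60 + 18 = 258
Start time in minutes: 0×60 + 41 = 41
Difference = 258 - 41 = 217 minutes
= 3 hours 37 minutes


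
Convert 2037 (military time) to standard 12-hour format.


8:37 PM

Hour: 20
20 - 12 = 8 → PM


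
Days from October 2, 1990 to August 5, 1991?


From October 2, 1990 to August 5, 1991
Rest of October 1990: 31 - 2 = 29
Full months: November 30, December 31, January 31, February 1991 28, March 31, April 30, May 31, June 30, July 31
Days into August 1991: 5
Total = 29 + 30 + 31 + 31 + 28 + 31 + 30 + 31 + 30 + 31 + 5 = 307 days

307 days


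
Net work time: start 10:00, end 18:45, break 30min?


8h 15m (495 minutes)

Total time = (18×60+45) - (10×60+0)
= 1125 - 600 = 525 min
Minus break: 525 - 30 = 495 min
= 8h 15m


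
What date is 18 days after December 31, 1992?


January 18, 1993

Start: December 31, 1992
Add 18 days
December 31 → January 1: 31 - 31 + 1 = 1 days (18 - 1 = 17 left)
January 1 + 17 = January 18, 1993


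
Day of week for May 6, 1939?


Saturday

Zeller's congruence:
q=6, m=5, k=39, j=19
h = (6 + ⌊13×6/5⌋ + 39 + ⌊39/4⌋ + ⌊19/4⌋ - 2×19) mod 7
= (6 + 15 + 39 + 9 + 4 - 38) mod 7
= 35 mod 7 = 0
h=0 → Saturday


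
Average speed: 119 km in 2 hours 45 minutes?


43.3 km/h

Distance: 119 km
Time: 2h 45m = 165 min = 165/60 = 11/4 hours
Speed = 119 ÷ (11/4) = 119 × 4 / 11 = 476/11 ≈ 43.3 km/h


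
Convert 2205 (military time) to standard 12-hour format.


10:05 PM

Hour: 22
22 - 12 = 10 → PM


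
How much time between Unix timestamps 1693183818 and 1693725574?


541756 seconds (150.5 hours / 6.27 days)

Difference = 1693725574 - 1693183818 = 541756 seconds
In hours: 541756 / 3600 ≈ 150.5
In days: 541756 / 86400 ≈ 6.27


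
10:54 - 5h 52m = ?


05:02

Start: 654 minutes from midnight
Subtract: 352 minutes
Remaining: 654 - 352 = 302
Hours: 5, Minutes: 2


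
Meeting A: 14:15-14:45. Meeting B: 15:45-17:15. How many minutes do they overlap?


0 minutes

Meeting A: 855-885 (in minutes from midnight)
Meeting B: 945-1035
Overlap start = max(855, 945) = 945
Overlap end = min(885, 1035) = 885
Overlap = max(0, 885 - 945) = 0 min


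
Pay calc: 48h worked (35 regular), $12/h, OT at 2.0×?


Regular: 35h × $12 = $420.00
Overtime: 48 - 35 = 13h
OT pay: 13h × $12 × 2.0 = $312.00
Total = $420.00 + $312.00 = $732.00

$732.00


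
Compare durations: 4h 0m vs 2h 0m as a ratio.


2:1 (2.00)

Duration 1: 240 minutes
Duration 2: 120 minutes
Ratio = 240:120
GCD = 120
Simplified = 2:1
As a decimal: 2/1 = 2.00


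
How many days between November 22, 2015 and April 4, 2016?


134 days

From November 22, 2015 to April 4, 2016
Rest of November 2015: 30 - 22 = 8
Full months: December 31, January 31, February 2016 29, March 31
Days into April 2016: 4
Total = 8 + 31 + 31 + 29 + 31 + 4 = 134 days


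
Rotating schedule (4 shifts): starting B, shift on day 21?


Shifts: A, B, C, D
Start: B (index 1)
Day 21: (1 + 21 - 1) mod 4
= 21 mod 4
= 1
Index 1 → shift B

Shift B


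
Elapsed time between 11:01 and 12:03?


End time in minutes: 12×60 + 3 = 723
Start time in minutes: 11×60 + 1 = 661
Difference = 723 - 661 = 62 minutes
= 1 hours 2 minutes

1h 2m


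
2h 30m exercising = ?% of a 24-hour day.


10.4%

Time: 150 minutes
Day: 1440 minutes
Percentage = (150/1440) × 100 ≈ 10.4%


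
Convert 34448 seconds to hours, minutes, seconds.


Hours: 34448 ÷ 3600 = 9 remainder 2048
Minutes: 2048 ÷ 60 = 34 remainder 8
Seconds: 8

9h 34m 8s


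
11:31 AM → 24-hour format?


Input: 11:31 AM
AM hour stays: 11

11:31


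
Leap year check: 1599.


Rules: divisible by 4 AND (not by 100 OR by 400)
1599 ÷ 4 = 399 remainder 3 → not divisible by 4
Not divisible by 4 → not a leap year

No


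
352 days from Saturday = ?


Start: Saturday (index 5)
(5 + 352) mod 7
= 357 mod 7
= 0
Index 0 → Monday

Monday


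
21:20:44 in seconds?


76844 seconds

Hours: 21 × 3600 = 75600
Minutes: 20 × 60 = 1200
Seconds: 44
Total = 75600 + 1200 + 44 = 76844


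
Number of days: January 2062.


Month: January (month 1)
January has 31 days

31 days


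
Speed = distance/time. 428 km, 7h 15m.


59.0 km/h

Distance: 428 km
Time: 7h 15m = 435 min = 435/60 = 29/4 hours
Speed = 428 ÷ (29/4) = 428 × 4 / 29 = 1712/29 ≈ 59.0 km/h


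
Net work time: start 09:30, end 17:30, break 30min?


Total time = (17×60+30) - (9×60+30)
= 1050 - 570 = 480 min
Minus break: 480 - 30 = 450 min
= 7h 30m

7h 30m (450 minutes)


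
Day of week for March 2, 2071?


Monday

Zeller's congruence:
q=2, m=3, k=71, j=20
h = (2 + ⌊13×4/5⌋ + 71 + ⌊71/4⌋ + ⌊20/4⌋ - 2×20) mod 7
= (2 + 10 + 71 + 17 + 5 - 40) mod 7
= 65 mod 7 = 2
h=2 → Monday


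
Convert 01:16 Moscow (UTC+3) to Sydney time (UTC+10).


08:16

Time difference = UTC+10 - UTC+3 = +7 hours
New hour = (1 + 7) mod 24
= 8 mod 24 = 8
Minutes unchanged → 08:16


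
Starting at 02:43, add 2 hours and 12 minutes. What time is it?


Start: 163 minutes from midnight
Add: 132 minutes
Total: 295 minutes
Hours: 295 ÷ 60 = 4 remainder 55

04:55


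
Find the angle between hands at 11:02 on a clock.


Hour hand = 11×30 + 2×0.5 = 331.0°
Minute hand = 2×6 = 12°
Difference = |331.0 - 12| = 319.0°
Since > 180°: 360 - 319.0 = 41.0°

41.0°


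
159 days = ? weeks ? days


22 weeks 5 days

Weeks: 159 ÷ 7 = 22 remainder 5


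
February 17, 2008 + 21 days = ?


Start: February 17, 2008
Add 21 days
February 17 → March 1: 29 - 17 + 1 = 13 days (21 - 13 = 8 left)
March 1 + 8 = March 9, 2008

March 9, 2008


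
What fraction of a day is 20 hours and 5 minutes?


0.8368 (83.68%)

Total minutes: 20×60 + 5 = 1205
Day = 24×60 = 1440 minutes
Fraction = 1205/1440 ≈ 0.8368
As a percentage: 1205/1440 × 100 ≈ 83.68%


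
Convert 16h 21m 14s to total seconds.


58874 seconds

Hours: 16 × 3600 = 57600
Minutes: 21 × 60 = 1260
Seconds: 14
Total = 57600 + 1260 + 14 = 58874


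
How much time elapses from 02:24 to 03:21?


End time in minutes: 3×60 + 21 = 201
Start time in minutes: 2×60 + 24 = 144
Difference = 201 - 144 = 57 minutes
= 0 hours 57 minutes

0h 57m


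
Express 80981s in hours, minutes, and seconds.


Hours: 80981 ÷ 3600 = 22 remainder 1781
Minutes: 1781 ÷ 60 = 29 remainder 41
Seconds: 41

22h 29m 41s


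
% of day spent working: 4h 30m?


18.8%

Time: 270 minutes
Day: 1440 minutes
Percentage = (270/1440) × 100 ≈ 18.8%


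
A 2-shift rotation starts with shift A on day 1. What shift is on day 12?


Shift B

Shifts: A, B
Start: A (index 0)
Day 12: (0 + 12 - 1) mod 2
= 11 mod 2
= 1
Index 1 → shift B


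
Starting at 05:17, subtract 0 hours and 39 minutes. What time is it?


04:38

Start: 317 minutes from midnight
Subtract: 39 minutes
Remaining: 317 - 39 = 278
Hours: 4, Minutes: 38


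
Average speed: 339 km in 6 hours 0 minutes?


56.5 km/h

Distance: 339 km
Time: 6 hours
Speed = 339 / 6 = 56.5 km/h


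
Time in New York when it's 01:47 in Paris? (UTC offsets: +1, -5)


Time difference = UTC-5 - UTC+1 = -6 hours
New hour = (1 -6) mod 24
= -5 mod 24 = 19
Minutes unchanged → 19:47; -5 < 0 → previous day

19:47 (previous day)


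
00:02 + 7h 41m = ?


Start: 2 minutes from midnight
Add: 461 minutes
Total: 463 minutes
Hours: 463 ÷ 60 = 7 remainder 43

07:43


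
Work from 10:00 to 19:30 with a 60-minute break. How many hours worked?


8h 30m (510 minutes)

Total time = (19×60+30) - (10×60+0)
= 1170 - 600 = 570 min
Minus break: 570 - 60 = 510 min
= 8h 30m


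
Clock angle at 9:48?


6.0°

Hour hand = 9×30 + 48×0.5 = 294.0°
Minute hand = 48×6 = 288°
Difference = |294.0 - 288| = 6.0°


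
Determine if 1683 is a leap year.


No

Rules: divisible by 4 AND (not by 100 OR by 400)
1683 ÷ 4 = 420 remainder 3 → not divisible by 4
Not divisible by 4 → not a leap year


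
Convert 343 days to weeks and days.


Weeks: 343 ÷ 7 = 49 remainder 0

49 weeks 0 days


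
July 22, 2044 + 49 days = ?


Start: July 22, 2044
Add 49 days
July 22 → August 1: 31 - 22 + 1 = 10 days (49 - 10 = 39 left)
August 1 → September 1: 31 - 1 + 1 = 31 days (39 - 31 = 8 left)
September 1 + 8 = September 9, 2044

September 9, 2044


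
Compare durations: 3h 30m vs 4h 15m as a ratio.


14:17 (0.82)

Duration 1: 210 minutes
Duration 2: 255 minutes
Ratio = 210:255
GCD = 15
Simplified = 14:17
As a decimal: 14/17 ≈ 0.82


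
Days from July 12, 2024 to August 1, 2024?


From July 12, 2024 to August 1, 2024
Rest of July 2024: 31 - 12 = 19
Days into August 2024: 1
Total = 19 + 1 = 20 days

20 days


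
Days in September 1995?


30 days

Month: September (month 9)
September has 30 days


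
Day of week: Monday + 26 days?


Start: Monday (index 0)
(0 + 26) mod 7
= 26 mod 7
= 5
Index 5 → Saturday

Saturday


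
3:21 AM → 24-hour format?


03:21

Input: 3:21 AM
AM hour stays: 3


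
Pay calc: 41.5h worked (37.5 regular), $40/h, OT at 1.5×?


$1740.00

Regular: 37.5h × $40 = $1500.00
Overtime: 41.5 - 37.5 = 4.0h
OT pay: 4.0h × $40 × 1.5 = $240.00
Total = $1500.00 + $240.00 = $1740.00


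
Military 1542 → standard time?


Hour: 15
15 - 12 = 3 → PM

3:42 PM


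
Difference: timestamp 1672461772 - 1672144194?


Difference = 1672461772 - 1672144194 = 317578 seconds
In hours: 317578 / 3600 ≈ 88.2
In days: 317578 / 86400 ≈ 3.68

317578 seconds (88.2 hours / 3.68 days)


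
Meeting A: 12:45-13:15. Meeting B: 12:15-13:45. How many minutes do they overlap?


Meeting A: 765-795 (in minutes from midnight)
Meeting B: 735-825
Overlap start = max(765, 735) = 765
Overlap end = min(795, 825) = 795
Overlap = max(0, 795 - 765) = 30 min

30 minutes


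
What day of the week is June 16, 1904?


Thursday

Zeller's congruence:
q=16, m=6, k=4, j=19
h = (16 + ⌊13×7/5⌋ + 4 + ⌊4/4⌋ + ⌊19/4⌋ - 2×19) mod 7
= (16 + 18 + 4 + 1 + 4 - 38) mod 7
= 5 mod 7 = 5
h=5 → Thursday


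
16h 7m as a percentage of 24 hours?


Total minutes: 16×60 + 7 = 967
Day = 24×60 = 1440 minutes
Fraction = 967/1440 ≈ 0.6715
As a percentage: 967/1440 × 100 ≈ 67.15%

0.6715 (67.15%)


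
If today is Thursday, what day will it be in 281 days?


Start: Thursday (index 3)
(3 + 281) mod 7
= 284 mod 7
= 4
Index 4 → Friday

Friday


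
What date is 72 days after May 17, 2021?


July 28, 2021

Start: May 17, 2021
Add 72 days
May 17 → June 1: 31 - 17 + 1 = 15 days (72 - 15 = 57 left)
June 1 → July 1: 30 - 1 + 1 = 30 days (57 - 30 = 27 left)
July 1 + 27 = July 28, 2021


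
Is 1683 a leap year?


No

Rules: divisible by 4 AND (not by 100 OR by 400)
1683 ÷ 4 = 420 remainder 3 → not divisible by 4
Not divisible by 4 → not a leap year


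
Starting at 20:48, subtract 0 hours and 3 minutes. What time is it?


20:45

Start: 1248 minutes from midnight
Subtract: 3 minutes
Remaining: 1248 - 3 = 1245
Hours: 20, Minutes: 45


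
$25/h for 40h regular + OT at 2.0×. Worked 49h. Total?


Regular: 40h × $25 = $1000.00
Overtime: 49 - 40 = 9h
OT pay: 9h × $25 × 2.0 = $450.00
Total = $1000.00 + $450.00 = $1450.00

$1450.00


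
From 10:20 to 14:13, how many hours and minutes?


3h 53m

End time in minutes: 14×60 + 13 = 853
Start time in minutes: 10×60 + 20 = 620
Difference = 853 - 620 = 233 minutes
= 3 hours 53 minutes


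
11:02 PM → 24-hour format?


23:02

Input: 11:02 PM
PM: 11 + 12 = 23


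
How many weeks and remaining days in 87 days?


12 weeks 3 days

Weeks: 87 ÷ 7 = 12 remainder 3


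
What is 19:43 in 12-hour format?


7:43 PM

Hour: 19
19 - 12 = 7 → PM


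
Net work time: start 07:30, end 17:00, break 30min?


9h 0m (540 minutes)

Total time = (17×60+0) - (7×60+30)
= 1020 - 450 = 570 min
Minus break: 570 - 30 = 540 min
= 9h 0m


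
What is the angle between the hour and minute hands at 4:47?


Hour hand = 4×30 + 47×0.5 = 143.5°
Minute hand = 47×6 = 282°
Difference = |143.5 - 282| = 138.5°

138.5°


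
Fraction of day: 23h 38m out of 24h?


Total minutes: 23×60 + 38 = 1418
Day = 24×60 = 1440 minutes
Fraction = 1418/1440 ≈ 0.9847
As a percentage: 1418/1440 × 100 ≈ 98.47%

0.9847 (98.47%)


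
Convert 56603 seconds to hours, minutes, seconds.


Hours: 56603 ÷ 3600 = 15 remainder 2603
Minutes: 2603 ÷ 60 = 43 remainder 23
Seconds: 23

15h 43m 23s


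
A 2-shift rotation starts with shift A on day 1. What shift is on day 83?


Shift A

Shifts: A, B
Start: A (index 0)
Day 83: (0 + 83 - 1) mod 2
= 82 mod 2
= 0
Index 0 → shift A


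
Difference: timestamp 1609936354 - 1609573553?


362801 seconds (100.8 hours / 4.20 days)

Difference = 1609936354 - 1609573553 = 362801 seconds
In hours: 362801 / 3600 ≈ 100.8
In days: 362801 / 86400 ≈ 4.20


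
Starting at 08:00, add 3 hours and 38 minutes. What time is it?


11:38

Start: 480 minutes from midnight
Add: 218 minutes
Total: 698 minutes
Hours: 698 ÷ 60 = 11 remainder 38


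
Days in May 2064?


31 days

Month: May (month 5)
May has 31 days


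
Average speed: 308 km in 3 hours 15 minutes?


94.8 km/h

Distance: 308 km
Time: 3h 15m = 195 min = 195/60 = 13/4 hours
Speed = 308 ÷ (13/4) = 308 × 4 / 13 = 1232/13 ≈ 94.8 km/h


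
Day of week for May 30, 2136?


Wednesday

Zeller's congruence:
q=30, m=5, k=36, j=21
h = (30 + ⌊13×6/5⌋ + 36 + ⌊36/4⌋ + ⌊21/4⌋ - 2×21) mod 7
= (30 + 15 + 36 + 9 + 5 - 42) mod 7
= 53 mod 7 = 4
h=4 → Wednesday


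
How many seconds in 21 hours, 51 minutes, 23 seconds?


Hours: 21 × 3600 = 75600
Minutes: 51 × 60 = 3060
Seconds: 23
Total = 75600 + 3060 + 23 = 78683

78683 seconds


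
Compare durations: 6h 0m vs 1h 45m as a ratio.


Duration 1: 360 minutes
Duration 2: 105 minutes
Ratio = 360:105
GCD = 15
Simplified = 24:7
As a decimal: 24/7 ≈ 3.43

24:7 (3.43)


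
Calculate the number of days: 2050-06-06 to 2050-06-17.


11 days

From June 6, 2050 to June 17, 2050
Same month: 17 - 6 = 11 days


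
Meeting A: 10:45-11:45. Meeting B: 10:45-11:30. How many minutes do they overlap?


Meeting A: 645-705 (in minutes from midnight)
Meeting B: 645-690
Overlap start = max(645, 645) = 645
Overlap end = min(705, 690) = 690
Overlap = max(0, 690 - 645) = 45 min

45 minutes


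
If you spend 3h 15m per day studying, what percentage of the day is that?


Time: 195 minutes
Day: 1440 minutes
Percentage = (195/1440) × 100 ≈ 13.5%

13.5%


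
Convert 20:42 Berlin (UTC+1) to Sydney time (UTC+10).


05:42 (next day)

Time difference = UTC+10 - UTC+1 = +9 hours
New hour = (20 + 9) mod 24
= 29 mod 24 = 5
Minutes unchanged → 05:42; 29 ≥ 24 → next day


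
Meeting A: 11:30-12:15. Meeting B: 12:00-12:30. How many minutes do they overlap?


15 minutes

Meeting A: 690-735 (in minutes from midnight)
Meeting B: 720-750
Overlap start = max(690, 720) = 720
Overlap end = min(735, 750) = 735
Overlap = max(0, 735 - 720) = 15 min


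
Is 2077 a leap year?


No

Rules: divisible by 4 AND (not by 100 OR by 400)
2077 ÷ 4 = 519 remainder 1 → not divisible by 4
Not divisible by 4 → not a leap year


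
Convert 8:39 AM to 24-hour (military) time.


08:39

Input: 8:39 AM
AM hour stays: 8


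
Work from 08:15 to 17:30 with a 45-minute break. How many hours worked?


Total time = (17×60+30) - (8×60+15)
= 1050 - 495 = 555 min
Minus break: 555 - 45 = 510 min
= 8h 30m

8h 30m (510 minutes)


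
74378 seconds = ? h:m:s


20h 39m 38s

Hours: 74378 ÷ 3600 = 20 remainder 2378
Minutes: 2378 ÷ 60 = 39 remainder 38
Seconds: 38


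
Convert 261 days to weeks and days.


Weeks: 261 ÷ 7 = 37 remainder 2

37 weeks 2 days


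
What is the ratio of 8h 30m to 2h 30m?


Duration 1: 510 minutes
Duration 2: 150 minutes
Ratio = 510:150
GCD = 30
Simplified = 17:5
As a decimal: 17/5 = 3.40

17:5 (3.40)


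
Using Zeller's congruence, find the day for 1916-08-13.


Zeller's congruence:
q=13, m=8, k=16, j=19
h = (13 + ⌊13×9/5⌋ + 16 + ⌊16/4⌋ + ⌊19/4⌋ - 2×19) mod 7
= (13 + 23 + 16 + 4 + 4 - 38) mod 7
= 22 mod 7 = 1
h=1 → Sunday

Sunday


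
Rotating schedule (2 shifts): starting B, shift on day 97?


Shifts: A, B
Start: B (index 1)
Day 97: (1 + 97 - 1) mod 2
= 97 mod 2
= 1
Index 1 → shift B

Shift B


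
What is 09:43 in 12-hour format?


Hour: 9
9 < 12 → AM

9:43 AM


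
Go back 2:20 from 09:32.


07:12

Start: 572 minutes from midnight
Subtract: 140 minutes
Remaining: 572 - 140 = 432
Hours: 7, Minutes: 12


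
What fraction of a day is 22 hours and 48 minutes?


0.9500 (95.00%)

Total minutes: 22×60 + 48 = 1368
Day = 24×60 = 1440 minutes
Fraction = 1368/1440 = 0.9500
As a percentage: 1368/1440 × 100 = 95.00%


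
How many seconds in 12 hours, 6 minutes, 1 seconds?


43561 seconds

Hours: 12 × 3600 = 43200
Minutes: 6 × 60 = 360
Seconds: 1
Total = 43200 + 360 + 1 = 43561


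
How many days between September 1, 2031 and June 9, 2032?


From September 1, 2031 to June 9, 2032
Rest of September 2031: 30 - 1 = 29
Full months: October 31, November 30, December 31, January 31, February 2032 29, March 31, April 30, May 31
Days into June 2032: 9
Total = 29 + 31 + 30 + 31 + 31 + 29 + 31 + 30 + 31 + 9 = 282 days

282 days


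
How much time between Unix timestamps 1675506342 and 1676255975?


749633 seconds (208.2 hours / 8.68 days)

Difference = 1676255975 - 1675506342 = 749633 seconds
In hours: 749633 / 3600 ≈ 208.2
In days: 749633 / 86400 ≈ 8.68


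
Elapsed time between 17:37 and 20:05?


End time in minutes: 20×60 + 5 = 1205
Start time in minutes: 17×60 + 37 = 1057
Difference = 1205 - 1057 = 148 minutes
= 2 hours 28 minutes

2h 28m


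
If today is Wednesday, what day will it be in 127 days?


Thursday

Start: Wednesday (index 2)
(2 + 127) mod 7
= 129 mod 7
= 3
Index 3 → Thursday


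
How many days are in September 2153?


Month: September (month 9)
September has 30 days

30 days


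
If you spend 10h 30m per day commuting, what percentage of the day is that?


43.8%

Time: 630 minutes
Day: 1440 minutes
Percentage = (630/1440) × 100 ≈ 43.8%


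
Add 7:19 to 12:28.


19:47

Start: 748 minutes from midnight
Add: 439 minutes
Total: 1187 minutes
Hours: 1187 ÷ 60 = 19 remainder 47


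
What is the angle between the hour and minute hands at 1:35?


162.5°

Hour hand = 1×30 + 35×0.5 = 47.5°
Minute hand = 35×6 = 210°
Difference = |47.5 - 210| = 162.5°


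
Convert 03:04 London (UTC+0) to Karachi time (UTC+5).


Time difference = UTC+5 - UTC+0 = +5 hours
New hour = (3 + 5) mod 24
= 8 mod 24 = 8
Minutes unchanged → 08:04

08:04


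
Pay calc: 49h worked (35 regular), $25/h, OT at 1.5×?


Regular: 35h × $25 = $875.00
Overtime: 49 - 35 = 14h
OT pay: 14h × $25 × 1.5 = $525.00
Total = $875.00 + $525.00 = $1400.00

$1400.00


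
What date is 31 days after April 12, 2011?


May 13, 2011

Start: April 12, 2011
Add 31 days
April 12 → May 1: 30 - 12 + 1 = 19 days (31 - 19 = 12 left)
May 1 + 12 = May 13, 2011


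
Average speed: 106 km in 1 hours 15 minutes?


Distance: 106 km
Time: 1h 15m = 75 min = 75/60 = 5/4 hours
Speed = 106 ÷ (5/4) = 106 × 4 / 5 = 424/5 = 84.8 km/h

84.8 km/h


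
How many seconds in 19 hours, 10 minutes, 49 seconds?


Hours: 19 × 3600 = 68400
Minutes: 10 × 60 = 600
Seconds: 49
Total = 68400 + 600 + 49 = 69049

69049 seconds


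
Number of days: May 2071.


31 days

Month: May (month 5)
May has 31 days


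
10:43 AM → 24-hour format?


10:43

Input: 10:43 AM
AM hour stays: 10


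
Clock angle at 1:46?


Hour hand = 1×30 + 46×0.5 = 53.0°
Minute hand = 46×6 = 276°
Difference = |53.0 - 276| = 223.0°
Since > 180°: 360 - 223.0 = 137.0°

137.0°


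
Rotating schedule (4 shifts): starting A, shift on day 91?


Shift C

Shifts: A, B, C, D
Start: A (index 0)
Day 91: (0 + 91 - 1) mod 4
= 90 mod 4
= 2
Index 2 → shift C


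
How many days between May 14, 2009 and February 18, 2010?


From May 14, 2009 to February 18, 2010
Rest of May 2009: 31 - 14 = 17
Full months: June 30, July 31, August 31, September 30, October 31, November 30, December 31, January 31
Days into February 2010: 18
Total = 17 + 30 + 31 + 31 + 30 + 31 + 30 + 31 + 31 + 18 = 280 days

280 days


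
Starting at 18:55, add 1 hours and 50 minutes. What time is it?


20:45

Start: 1135 minutes from midnight
Add: 110 minutes
Total: 1245 minutes
Hours: 1245 ÷ 60 = 20 remainder 45


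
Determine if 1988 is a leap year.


Rules: divisible by 4 AND (not by 100 OR by 400)
1988 ÷ 4 = 497 exactly → divisible by 4
1988 ÷ 100 = 19 remainder 88 → not divisible by 100
Divisible by 4 but not by 100 → leap year

Yes


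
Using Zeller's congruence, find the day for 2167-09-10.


Thursday

Zeller's congruence:
q=10, m=9, k=67, j=21
h = (10 + ⌊13×10/5⌋ + 67 + ⌊67/4⌋ + ⌊21/4⌋ - 2×21) mod 7
= (10 + 26 + 67 + 16 + 5 - 42) mod 7
= 82 mod 7 = 5
h=5 → Thursday


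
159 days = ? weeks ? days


Weeks: 159 ÷ 7 = 22 remainder 5

22 weeks 5 days


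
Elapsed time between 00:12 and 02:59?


End time in minutes: 2×60 + 59 = 179
Start time in minutes: 0×60 + 12 = 12
Difference = 179 - 12 = 167 minutes
= 2 hours 47 minutes

2h 47m


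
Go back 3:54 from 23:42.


19:48

Start: 1422 minutes from midnight
Subtract: 234 minutes
Remaining: 1422 - 234 = 1188
Hours: 19, Minutes: 48


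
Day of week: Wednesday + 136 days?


Saturday

Start: Wednesday (index 2)
(2 + 136) mod 7
= 138 mod 7
= 5
Index 5 → Saturday


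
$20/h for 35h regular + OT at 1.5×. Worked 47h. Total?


Regular: 35h × $20 = $700.00
Overtime: 47 - 35 = 12h
OT pay: 12h × $20 × 1.5 = $360.00
Total = $700.00 + $360.00 = $1060.00

$1060.00


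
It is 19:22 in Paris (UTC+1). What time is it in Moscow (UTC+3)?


21:22

Time difference = UTC+3 - UTC+1 = +2 hours
New hour = (19 + 2) mod 24
= 21 mod 24 = 21
Minutes unchanged → 21:22


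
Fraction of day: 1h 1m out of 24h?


Total minutes: 1×60 + 1 = 61
Day = 24×60 = 1440 minutes
Fraction = 61/1440 ≈ 0.0424
As a percentage: 61/1440 × 100 ≈ 4.24%

0.0424 (4.24%)


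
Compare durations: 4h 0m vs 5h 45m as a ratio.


16:23 (0.70)

Duration 1: 240 minutes
Duration 2: 345 minutes
Ratio = 240:345
GCD = 15
Simplified = 16:23
As a decimal: 16/23 ≈ 0.70


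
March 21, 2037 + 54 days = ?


Start: March 21, 2037
Add 54 days
March 21 → April 1: 31 - 21 + 1 = 11 days (54 - 11 = 43 left)
April 1 → May 1: 30 - 1 + 1 = 30 days (43 - 30 = 13 left)
May 1 + 13 = May 14, 2037

May 14, 2037


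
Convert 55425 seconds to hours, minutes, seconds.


Hours: 55425 ÷ 3600 = 15 remainder 1425
Minutes: 1425 ÷ 60 = 23 remainder 45
Seconds: 45

15h 23m 45s


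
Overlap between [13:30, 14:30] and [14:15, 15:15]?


Meeting A: 810-870 (in minutes from midnight)
Meeting B: 855-915
Overlap start = max(810, 855) = 855
Overlap end = min(870, 915) = 870
Overlap = max(0, 870 - 855) = 15 min

15 minutes


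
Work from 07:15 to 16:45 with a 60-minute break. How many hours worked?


8h 30m (510 minutes)

Total time = (16×60+45) - (7×60+15)
= 1005 - 435 = 570 min
Minus break: 570 - 60 = 510 min
= 8h 30m


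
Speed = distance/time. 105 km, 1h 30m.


Distance: 105 km
Time: 1h 30m = 90 min = 90/60 = 3/2 hours
Speed = 105 ÷ (3/2) = 105 × 2 / 3 = 210/3 = 70.0 km/h

70.0 km/h


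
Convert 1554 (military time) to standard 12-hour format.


3:54 PM

Hour: 15
15 - 12 = 3 → PM


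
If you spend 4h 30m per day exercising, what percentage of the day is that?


Time: 270 minutes
Day: 1440 minutes
Percentage = (270/1440) × 100 ≈ 18.8%

18.8%


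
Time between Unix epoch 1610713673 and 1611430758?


Difference = 1611430758 - 1610713673 = 717085 seconds
In hours: 717085 / 3600 ≈ 199.2
In days: 717085 / 86400 ≈ 8.30

717085 seconds (199.2 hours / 8.30 days)


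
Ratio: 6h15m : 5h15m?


25:21 (1.19)

Duration 1: 375 minutes
Duration 2: 315 minutes
Ratio = 375:315
GCD = 15
Simplified = 25:21
As a decimal: 25/21 ≈ 1.19


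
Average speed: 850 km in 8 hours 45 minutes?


Distance: 850 km
Time: 8h 45m = 525 min = 525/60 = 35/4 hours
Speed = 850 ÷ (35/4) = 850 × 4 / 35 = 3400/35 ≈ 97.1 km/h

97.1 km/h


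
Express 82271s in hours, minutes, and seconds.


22h 51m 11s

Hours: 82271 ÷ 3600 = 22 remainder 3071
Minutes: 3071 ÷ 60 = 51 remainder 11
Seconds: 11


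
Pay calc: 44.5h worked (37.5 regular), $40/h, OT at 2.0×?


$2060.00

Regular: 37.5h × $40 = $1500.00
Overtime: 44.5 - 37.5 = 7.0h
OT pay: 7.0h × $40 × 2.0 = $560.00
Total = $1500.00 + $560.00 = $2060.00


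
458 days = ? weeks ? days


65 weeks 3 days

Weeks: 458 ÷ 7 = 65 remainder 3


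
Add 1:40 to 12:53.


14:33

Start: 773 minutes from midnight
Add: 100 minutes
Total: 873 minutes
Hours: 873 ÷ 60 = 14 remainder 33


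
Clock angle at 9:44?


Hour hand = 9×30 + 44×0.5 = 292.0°
Minute hand = 44×6 = 264°
Difference = |292.0 - 264| = 28.0°

28.0°


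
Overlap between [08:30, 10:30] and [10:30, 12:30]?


Meeting A: 510-630 (in minutes from midnight)
Meeting B: 630-750
Overlap start = max(510, 630) = 630
Overlap end = min(630, 750) = 630
Overlap = max(0, 630 - 630) = 0 min

0 minutes


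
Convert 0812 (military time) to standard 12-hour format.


8:12 AM

Hour: 8
8 < 12 → AM


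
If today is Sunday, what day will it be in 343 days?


Start: Sunday (index 6)
(6 + 343) mod 7
= 349 mod 7
= 6
Index 6 → Sunday

Sunday


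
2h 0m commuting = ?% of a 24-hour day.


Time: 120 minutes
Day: 1440 minutes
Percentage = (120/1440) × 100 ≈ 8.3%

8.3%


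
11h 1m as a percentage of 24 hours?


Total minutes: 11×60 + 1 = 661
Day = 24×60 = 1440 minutes
Fraction = 661/1440 ≈ 0.4590
As a percentage: 661/1440 × 100 ≈ 45.90%

0.4590 (45.90%)


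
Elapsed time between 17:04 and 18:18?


1h 14m

End time in minutes: 18×60 + 18 = 1098
Start time in minutes: 17×60 + 4 = 1024
Difference = 1098 - 1024 = 74 minutes
= 1 hours 14 minutes


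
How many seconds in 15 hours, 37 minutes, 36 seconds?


56256 seconds

Hours: 15 × 3600 = 54000
Minutes: 37 × 60 = 2220
Seconds: 36
Total = 54000 + 2220 + 36 = 56256


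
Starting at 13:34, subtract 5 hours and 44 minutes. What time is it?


Start: 814 minutes from midnight
Subtract: 344 minutes
Remaining: 814 - 344 = 470
Hours: 7, Minutes: 50

07:50


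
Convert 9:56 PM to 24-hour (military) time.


Input: 9:56 PM
PM: 9 + 12 = 21

21:56


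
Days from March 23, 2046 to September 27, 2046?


From March 23, 2046 to September 27, 2046
Rest of March 2046: 31 - 23 = 8
Full months: April 30, May 31, June 30, July 31, August 31
Days into September 2046: 27
Total = 8 + 30 + 31 + 30 + 31 + 31 + 27 = 188 days

188 days


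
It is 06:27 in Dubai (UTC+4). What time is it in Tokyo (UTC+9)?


11:27

Time difference = UTC+9 - UTC+4 = +5 hours
New hour = (6 + 5) mod 24
= 11 mod 24 = 11
Minutes unchanged → 11:27


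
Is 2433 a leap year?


No

Rules: divisible by 4 AND (not by 100 OR by 400)
2433 ÷ 4 = 608 remainder 1 → not divisible by 4
Not divisible by 4 → not a leap year


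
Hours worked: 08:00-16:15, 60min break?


Total time = (16×60+15) - (8×60+0)
= 975 - 480 = 495 min
Minus break: 495 - 60 = 435 min
= 7h 15m

7h 15m (435 minutes)


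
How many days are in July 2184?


31 days

Month: July (month 7)
July has 31 days


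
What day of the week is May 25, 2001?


Zeller's congruence:
q=25, m=5, k=1, j=20
h = (25 + ⌊13×6/5⌋ + 1 + ⌊1/4⌋ + ⌊20/4⌋ - 2×20) mod 7
= (25 + 15 + 1 + 0 + 5 - 40) mod 7
= 6 mod 7 = 6
h=6 → Friday

Friday


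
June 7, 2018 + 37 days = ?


Start: June 7, 2018
Add 37 days
June 7 → July 1: 30 - 7 + 1 = 24 days (37 - 24 = 13 left)
July 1 + 13 = July 14, 2018

July 14, 2018


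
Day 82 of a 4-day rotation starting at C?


Shift D

Shifts: A, B, C, D
Start: C (index 2)
Day 82: (2 + 82 - 1) mod 4
= 83 mod 4
= 3
Index 3 → shift D


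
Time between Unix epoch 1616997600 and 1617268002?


270402 seconds (75.1 hours / 3.13 days)

Difference = 1617268002 - 1616997600 = 270402 seconds
In hours: 270402 / 3600 ≈ 75.1
In days: 270402 / 86400 ≈ 3.13


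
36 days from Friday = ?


Start: Friday (index 4)
(4 + 36) mod 7
= 40 mod 7
= 5
Index 5 → Saturday

Saturday


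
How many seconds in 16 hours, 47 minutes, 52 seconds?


Hours: 16 × 3600 = 57600
Minutes: 47 × 60 = 2820
Seconds: 52
Total = 57600 + 2820 + 52 = 60472

60472 seconds


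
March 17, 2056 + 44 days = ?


April 30, 2056

Start: March 17, 2056
Add 44 days
March 17 → April 1: 31 - 17 + 1 = 15 days (44 - 15 = 29 left)
April 1 + 29 = April 30, 2056


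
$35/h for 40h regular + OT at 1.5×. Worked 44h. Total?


Regular: 40h × $35 = $1400.00
Overtime: 44 - 40 = 4h
OT pay: 4h × $35 × 1.5 = $210.00
Total = $1400.00 + $210.00 = $1610.00

$1610.00


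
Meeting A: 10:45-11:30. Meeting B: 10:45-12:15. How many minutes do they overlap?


Meeting A: 645-690 (in minutes from midnight)
Meeting B: 645-735
Overlap start = max(645, 645) = 645
Overlap end = min(690, 735) = 690
Overlap = max(0, 690 - 645) = 45 min

45 minutes


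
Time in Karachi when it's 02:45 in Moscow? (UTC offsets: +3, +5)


04:45

Time difference = UTC+5 - UTC+3 = +2 hours
New hour = (2 + 2) mod 24
= 4 mod 24 = 4
Minutes unchanged → 04:45


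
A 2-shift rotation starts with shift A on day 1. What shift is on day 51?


Shift A

Shifts: A, B
Start: A (index 0)
Day 51: (0 + 51 - 1) mod 2
= 50 mod 2
= 0
Index 0 → shift A


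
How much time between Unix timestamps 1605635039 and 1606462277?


Difference = 1606462277 - 1605635039 = 827238 seconds
In hours: 827238 / 3600 ≈ 229.8
In days: 827238 / 86400 ≈ 9.57

827238 seconds (229.8 hours / 9.57 days)


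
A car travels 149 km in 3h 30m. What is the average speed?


42.6 km/h

Distance: 149 km
Time: 3h 30m = 210 min = 210/60 = 7/2 hours
Speed = 149 ÷ (7/2) = 149 × 2 / 7 = 298/7 ≈ 42.6 km/h


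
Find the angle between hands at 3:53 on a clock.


158.5°

Hour hand = 3×30 + 53×0.5 = 116.5°
Minute hand = 53×6 = 318°
Difference = |116.5 - 318| = 201.5°
Since > 180°: 360 - 201.5 = 158.5°


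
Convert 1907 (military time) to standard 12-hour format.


Hour: 19
19 - 12 = 7 → PM

7:07 PM


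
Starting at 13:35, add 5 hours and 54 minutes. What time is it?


19:29

Start: 815 minutes from midnight
Add: 354 minutes
Total: 1169 minutes
Hours: 1169 ÷ 60 = 19 remainder 29


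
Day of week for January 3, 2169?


Tuesday

Zeller's congruence:
q=3, m=13, k=68, j=21
h = (3 + ⌊13×14/5⌋ + 68 + ⌊68/4⌋ + ⌊21/4⌋ - 2×21) mod 7
= (3 + 36 + 68 + 17 + 5 - 42) mod 7
= 87 mod 7 = 3
h=3 → Tuesday


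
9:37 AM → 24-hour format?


09:37

Input: 9:37 AM
AM hour stays: 9


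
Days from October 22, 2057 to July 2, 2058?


253 days

From October 22, 2057 to July 2, 2058
Rest of October 2057: 31 - 22 = 9
Full months: November 30, December 31, January 31, February 2058 28, March 31, April 30, May 31, June 30
Days into July 2058: 2
Total = 9 + 30 + 31 + 31 + 28 + 31 + 30 + 31 + 30 + 2 = 253 days


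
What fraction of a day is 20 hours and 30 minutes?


0.8542 (85.42%)

Total minutes: 20×60 + 30 = 1230
Day = 24×60 = 1440 minutes
Fraction = 1230/1440 ≈ 0.8542
As a percentage: 1230/1440 × 100 ≈ 85.42%


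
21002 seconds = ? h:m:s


Hours: 21002 ÷ 3600 = 5 remainder 3002
Minutes: 3002 ÷ 60 = 50 remainder 2
Seconds: 2

5h 50m 2s


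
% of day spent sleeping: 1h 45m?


7.3%

Time: 105 minutes
Day: 1440 minutes
Percentage = (105/1440) × 100 ≈ 7.3%


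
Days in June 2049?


Month: June (month 6)
June has 30 days

30 days
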